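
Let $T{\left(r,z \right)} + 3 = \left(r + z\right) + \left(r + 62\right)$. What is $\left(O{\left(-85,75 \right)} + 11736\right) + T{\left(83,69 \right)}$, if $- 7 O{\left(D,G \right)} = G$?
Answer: $\frac{84135}{7} \approx 12019.0$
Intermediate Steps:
$O{\left(D,G \right)} = - \frac{G}{7}$
$T{\left(r,z \right)} = 59 + z + 2 r$ ($T{\left(r,z \right)} = -3 + \left(\left(r + z\right) + \left(r + 62\right)\right) = -3 + \left(\left(r + z\right) + \left(62 + r\right)\right) = -3 + \left(62 + z + 2 r\right) = 59 + z + 2 r$)
$\left(O{\left(-85,75 \right)} + 11736\right) + T{\left(83,69 \right)} = \left(\left(- \frac{1}{7}\right) 75 + 11736\right) + \left(59 + 69 + 2 \cdot 83\right) = \left(- \frac{75}{7} + 11736\right) + \left(59 + 69 + 166\right) = \frac{82077}{7} + 294 = \frac{84135}{7}$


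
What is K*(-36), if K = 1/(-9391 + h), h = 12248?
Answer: -36/2857 ≈ -0.012601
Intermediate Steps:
K = 1/2857 (K = 1/(-9391 + 12248) = 1/2857 ≈ 0.00035002)
K*(-36) = (1/2857)*(-36) = -36/2857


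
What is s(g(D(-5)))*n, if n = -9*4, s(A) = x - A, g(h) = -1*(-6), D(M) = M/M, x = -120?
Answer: 4536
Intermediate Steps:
D(M) = 1
g(h) = 6
s(A) = -120 - A
n = -36
s(g(D(-5)))*n = (-120 - 1*6)*(-36) = (-120 - 6)*(-36) = -126*(-36) = 4536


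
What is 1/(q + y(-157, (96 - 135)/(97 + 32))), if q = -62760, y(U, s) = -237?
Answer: -1/62997 ≈ -1.5874e-5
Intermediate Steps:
1/(q + y(-157, (96 - 135)/(97 + 32))) = 1/(-62760 - 237) = 1/(-62997) = -1/62997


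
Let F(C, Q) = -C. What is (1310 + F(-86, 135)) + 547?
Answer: 1943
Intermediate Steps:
(1310 + F(-86, 135)) + 547 = (1310 - 1*(-86)) + 547 = (1310 + 86) + 547 = 1396 + 547 = 1943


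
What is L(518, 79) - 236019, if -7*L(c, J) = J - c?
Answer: -1651694/7 ≈ -2.3596e+5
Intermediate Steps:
L(c, J) = -J/7 + c/7 (L(c, J) = -(J - c)/7 = -J/7 + c/7)
L(518, 79) - 236019 = (-⅐*79 + (⅐)*518) - 236019 = (-79/7 + 74) - 236019 = 439/7 - 236019 = -1651694/7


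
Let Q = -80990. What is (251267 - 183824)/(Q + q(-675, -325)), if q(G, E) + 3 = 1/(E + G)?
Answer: -22481000/26997667 ≈ -0.83270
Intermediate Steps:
q(G, E) = -3 + 1/(E + G)
(251267 - 183824)/(Q + q(-675, -325)) = (251267 - 183824)/(-80990 + (1 - 3*(-325) - 3*(-675))/(-325 - 675)) = 67443/(-80990 + (1 + 975 + 2025)/(-1000)) = 67443/(-80990 - 1/1000*3001) = 67443/(-80990 - 3001/1000) = 67443/(-80993001/1000) = 67443*(-1000/80993001) = -22481000/26997667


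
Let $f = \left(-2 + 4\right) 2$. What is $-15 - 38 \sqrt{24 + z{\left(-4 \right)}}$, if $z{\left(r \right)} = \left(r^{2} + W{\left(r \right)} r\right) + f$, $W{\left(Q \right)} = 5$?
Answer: $-15 - 76 \sqrt{6} \approx -201.16$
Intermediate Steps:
$f = 4$ ($f = 2 \cdot 2 = 4$)
$z{\left(r \right)} = 4 + r^{2} + 5 r$ ($z{\left(r \right)} = \left(r^{2} + 5 r\right) + 4 = 4 + r^{2} + 5 r$)
$-15 - 38 \sqrt{24 + z{\left(-4 \right)}} = -15 - 38 \sqrt{24 + \left(4 + \left(-4\right)^{2} + 5 \left(-4\right)\right)} = -15 - 38 \sqrt{24 + \left(4 + 16 - 20\right)} = -15 - 38 \sqrt{24 + 0} = -15 - 38 \sqrt{24} = -15 - 38 \cdot 2 \sqrt{6} = -15 - 76 \sqrt{6}$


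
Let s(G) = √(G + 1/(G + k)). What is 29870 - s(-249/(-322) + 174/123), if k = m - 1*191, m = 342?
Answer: 29870 - √1564351952727363133026/26699553174 ≈ 29869.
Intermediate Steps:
k = 151 (k = 342 - 1*191 = 342 - 191 = 151)
s(G) = √(G + 1/(151 + G)) (s(G) = √(G + 1/(G + 151)) = √(G + 1/(151 + G)))
29870 - s(-249/(-322) + 174/123) = 29870 - √((1 + (-249/(-322) + 174/123)*(151 + (-249/(-322) + 174/123)))/(151 + (-249/(-322) + 174/123))) = 29870 - √((1 + (-249*(-1/322) + 174*(1/123))*(151 + (-249*(-1/322) + 174*(1/123))))/(151 + (-249*(-1/322) + 174*(1/123)))) = 29870 - √((1 + (249/322 + 58/41)*(151 + (249/322 + 58/41)))/(151 + (249/322 + 58/41))) = 29870 - √((1 + 28885*(151 + 28885/13202)/13202)/(151 + 28885/13202)) = 29870 - √((1 + (28885/13202)*(2022387/13202))/(2022387/13202)) = 29870 - √(13202*(1 + 58416648495/174292804)/2022387) = 29870 - √((13202/2022387)*(58590941299/174292804)) = 29870 - √(58590941299/26699553174) = 29870 - √1564351952727363133026/26699553174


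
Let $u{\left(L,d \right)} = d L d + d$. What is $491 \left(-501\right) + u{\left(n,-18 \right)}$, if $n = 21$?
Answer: $-239205$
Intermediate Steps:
$u{\left(L,d \right)} = d + L d^{2}$ ($u{\left(L,d \right)} = L d d + d = L d^{2} + d = d + L d^{2}$)
$491 \left(-501\right) + u{\left(n,-18 \right)} = 491 \left(-501\right) - 18 \left(1 + 21 \left(-18\right)\right) = -245991 - 18 \left(1 - 378\right) = -245991 - -6786 = -245991 + 6786 = -239205$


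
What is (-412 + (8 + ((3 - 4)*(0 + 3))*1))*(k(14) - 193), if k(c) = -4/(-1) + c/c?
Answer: 76516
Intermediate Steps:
k(c) = 5 (k(c) = -4*(-1) + 1 = 4 + 1 = 5)
(-412 + (8 + ((3 - 4)*(0 + 3))*1))*(k(14) - 193) = (-412 + (8 + ((3 - 4)*(0 + 3))*1))*(5 - 193) = (-412 + (8 - 1*3*1))*(-188) = (-412 + (8 - 3*1))*(-188) = (-412 + (8 - 3))*(-188) = (-412 + 5)*(-188) = -407*(-188) = 76516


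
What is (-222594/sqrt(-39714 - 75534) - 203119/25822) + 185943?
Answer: 4801217027/25822 + 37099*I*sqrt(3)/98 ≈ 1.8594e+5 + 655.69*I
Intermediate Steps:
(-222594/sqrt(-39714 - 75534) - 203119/25822) + 185943 = (-222594*(-I*sqrt(3)/588) - 203119*1/25822) + 185943 = (-222594*(-I*sqrt(3)/588) - 203119/25822) + 185943 = (-(-37099)*I*sqrt(3)/98 - 203119/25822) + 185943 = (37099*I*sqrt(3)/98 - 203119/25822) + 185943 = (-203119/25822 + 37099*I*sqrt(3)/98) + 185943 = 4801217027/25822 + 37099*I*sqrt(3)/98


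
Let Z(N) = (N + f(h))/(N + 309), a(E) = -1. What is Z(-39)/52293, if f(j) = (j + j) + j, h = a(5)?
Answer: -7/2353185 ≈ -2.9747e-6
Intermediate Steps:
h = -1
f(j) = 3*j (f(j) = 2*j + j = 3*j)
Z(N) = (-3 + N)/(309 + N) (Z(N) = (N + 3*(-1))/(N + 309) = (N - 3)/(309 + N) = (-3 + N)/(309 + N))
Z(-39)/52293 = ((-3 - 39)/(309 - 39))/52293 = (-42/270)*(1/52293) = ((1/270)*(-42))*(1/52293) = -7/45*1/52293 = -7/2353185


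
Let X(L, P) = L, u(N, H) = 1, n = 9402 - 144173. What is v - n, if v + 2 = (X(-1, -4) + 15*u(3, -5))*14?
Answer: 134965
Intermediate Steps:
n = -134771
v = 194 (v = -2 + (-1 + 15*1)*14 = -2 + (-1 + 15)*14 = -2 + 14*14 = -2 + 196 = 194)
v - n = 194 - 1*(-134771) = 194 + 134771 = 134965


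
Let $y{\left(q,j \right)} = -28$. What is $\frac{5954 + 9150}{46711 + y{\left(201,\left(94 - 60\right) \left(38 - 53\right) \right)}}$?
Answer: $\frac{15104}{46683} \approx 0.32354$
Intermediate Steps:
$\frac{5954 + 9150}{46711 + y{\left(201,\left(94 - 60\right) \left(38 - 53\right) \right)}} = \frac{5954 + 9150}{46711 - 28} = \frac{15104}{46683}$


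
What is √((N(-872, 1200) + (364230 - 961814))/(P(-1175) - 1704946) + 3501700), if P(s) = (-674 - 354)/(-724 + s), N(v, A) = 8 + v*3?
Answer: 2*√2294192773937111612422513/1618845713 ≈ 1871.3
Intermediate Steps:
N(v, A) = 8 + 3*v
P(s) = -1028/(-724 + s)
√((N(-872, 1200) + (364230 - 961814))/(P(-1175) - 1704946) + 3501700) = √(((8 + 3*(-872)) + (364230 - 961814))/(-1028/(-724 - 1175) - 1704946) + 3501700) = √(((8 - 2616) - 597584)/(-1028/(-1899) - 1704946) + 3501700) = √((-2608 - 597584)/(-1028*(-1/1899) - 1704946) + 3501700) = √(-600192/(1028/1899 - 1704946) + 3501700) = √(-600192/(-3237691426/1899) + 3501700) = √(-600192*(-1899/3237691426) + 3501700) = √(569882304/1618845713 + 3501700) = √(5668712603094404/1618845713) = 2*√2294192773937111612422513/1618845713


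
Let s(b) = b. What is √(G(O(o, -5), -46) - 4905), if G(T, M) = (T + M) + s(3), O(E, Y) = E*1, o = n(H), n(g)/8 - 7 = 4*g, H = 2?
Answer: 2*I*√1207 ≈ 69.484*I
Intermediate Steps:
n(g) = 56 + 32*g (n(g) = 56 + 8*(4*g) = 56 + 32*g)
o = 120 (o = 56 + 32*2 = 56 + 64 = 120)
O(E, Y) = E
G(T, M) = 3 + M + T (G(T, M) = (T + M) + 3 = (M + T) + 3 = 3 + M + T)
√(G(O(o, -5), -46) - 4905) = √((3 - 46 + 120) - 4905) = √(77 - 4905) = √(-4828) = 2*I*√1207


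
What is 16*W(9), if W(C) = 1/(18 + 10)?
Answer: 4/7 ≈ 0.57143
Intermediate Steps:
W(C) = 1/28
16*W(9) = 16*(1/28) = 4/7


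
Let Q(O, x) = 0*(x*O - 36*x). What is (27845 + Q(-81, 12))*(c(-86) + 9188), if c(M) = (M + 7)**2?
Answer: 429620505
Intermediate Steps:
c(M) = (7 + M)**2
Q(O, x) = 0 (Q(O, x) = 0*(O*x - 36*x) = 0*(-36*x + O*x) = 0)
(27845 + Q(-81, 12))*(c(-86) + 9188) = (27845 + 0)*((7 - 86)**2 + 9188) = 27845*((-79)**2 + 9188) = 27845*(6241 + 9188) = 27845*15429 = 429620505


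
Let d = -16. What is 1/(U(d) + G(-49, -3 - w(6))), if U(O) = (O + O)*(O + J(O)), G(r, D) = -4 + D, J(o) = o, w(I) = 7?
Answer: 1/1010 ≈ 0.00099010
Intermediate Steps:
U(O) = 4*O² (U(O) = (O + O)*(O + O) = (2*O)*(2*O) = 4*O²)
1/(U(d) + G(-49, -3 - w(6))) = 1/(4*(-16)² + (-4 + (-3 - 1*7))) = 1/(4*256 + (-4 + (-3 - 7))) = 1/(1024 + (-4 - 10)) = 1/(1024 - 14) = 1/1010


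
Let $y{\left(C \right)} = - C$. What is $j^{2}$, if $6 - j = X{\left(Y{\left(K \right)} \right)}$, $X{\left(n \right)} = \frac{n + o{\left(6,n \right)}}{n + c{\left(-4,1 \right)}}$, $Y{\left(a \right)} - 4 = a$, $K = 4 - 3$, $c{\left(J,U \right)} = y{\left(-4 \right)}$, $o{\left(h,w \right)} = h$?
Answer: $\frac{1849}{81} \approx 22.827$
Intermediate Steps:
$c{\left(J,U \right)} = 4$ ($c{\left(J,U \right)} = \left(-1\right) \left(-4\right) = 4$)
$K = 1$ ($K = 4 - 3 = 1$)
$Y{\left(a \right)} = 4 + a$
$X{\left(n \right)} = \frac{6 + n}{4 + n}$ ($X{\left(n \right)} = \frac{n + 6}{n + 4} = \frac{6 + n}{4 + n}$)
$j = \frac{43}{9}$ ($j = 6 - \frac{6 + \left(4 + 1\right)}{4 + \left(4 + 1\right)} = 6 - \frac{6 + 5}{4 + 5} = 6 - \frac{1}{9} \cdot 11 = 6 - \frac{11}{9} = \frac{43}{9} \approx 4.7778$)
$j^{2} = \left(\frac{43}{9}\right)^{2} = \frac{1849}{81}$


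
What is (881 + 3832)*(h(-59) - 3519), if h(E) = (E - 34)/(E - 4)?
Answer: -116046628/7 ≈ -1.6578e+7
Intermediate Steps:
h(E) = (-34 + E)/(-4 + E)
(881 + 3832)*(h(-59) - 3519) = (881 + 3832)*((-34 - 59)/(-4 - 59) - 3519) = 4713*(-93/(-63) - 3519) = 4713*(-1/63*(-93) - 3519) = 4713*(31/21 - 3519) = 4713*(-73868/21) = -116046628/7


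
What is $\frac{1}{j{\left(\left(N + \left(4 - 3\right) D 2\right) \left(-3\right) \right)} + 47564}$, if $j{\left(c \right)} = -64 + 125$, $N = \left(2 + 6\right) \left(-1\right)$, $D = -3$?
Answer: $\frac{1}{47625} \approx 2.0997 \cdot 10^{-5}$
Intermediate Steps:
$N = -8$ ($N = 8 \left(-1\right) = -8$)
$j{\left(c \right)} = 61$
$\frac{1}{j{\left(\left(N + \left(4 - 3\right) D 2\right) \left(-3\right) \right)} + 47564} = \frac{1}{61 + 47564} = \frac{1}{47625}$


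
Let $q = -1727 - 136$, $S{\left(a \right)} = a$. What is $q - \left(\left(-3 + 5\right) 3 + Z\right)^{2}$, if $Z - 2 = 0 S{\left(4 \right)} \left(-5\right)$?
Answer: $-1927$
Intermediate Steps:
$Z = 2$ ($Z = 2 + 0 \cdot 4 \left(-5\right) = 2 + 0 \left(-5\right) = 2 + 0 = 2$)
$q = -1863$
$q - \left(\left(-3 + 5\right) 3 + Z\right)^{2} = -1863 - \left(\left(-3 + 5\right) 3 + 2\right)^{2} = -1863 - \left(2 \cdot 3 + 2\right)^{2} = -1863 - \left(6 + 2\right)^{2} = -1863 - 8^{2} = -1863 - 64 = -1927$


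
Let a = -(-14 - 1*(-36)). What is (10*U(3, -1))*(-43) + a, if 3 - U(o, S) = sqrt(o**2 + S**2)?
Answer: -1312 + 430*sqrt(10) ≈ 47.779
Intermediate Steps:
a = -22 (a = -(-14 + 36) = -1*22 = -22)
U(o, S) = 3 - sqrt(S**2 + o**2) (U(o, S) = 3 - sqrt(o**2 + S**2) = 3 - sqrt(S**2 + o**2))
(10*U(3, -1))*(-43) + a = (10*(3 - sqrt((-1)**2 + 3**2)))*(-43) - 22 = (10*(3 - sqrt(1 + 9)))*(-43) - 22 = (10*(3 - sqrt(10)))*(-43) - 22 = (30 - 10*sqrt(10))*(-43) - 22 = (-1290 + 430*sqrt(10)) - 22 = -1312 + 430*sqrt(10)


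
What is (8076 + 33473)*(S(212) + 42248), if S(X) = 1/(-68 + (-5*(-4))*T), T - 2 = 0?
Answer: 49150098707/28 ≈ 1.7554e+9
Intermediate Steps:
T = 2 (T = 2 + 0 = 2)
S(X) = -1/28 (S(X) = 1/(-68 - 5*(-4)*2) = 1/(-68 + 20*2) = 1/(-68 + 40) = 1/(-28) = -1/28)
(8076 + 33473)*(S(212) + 42248) = (8076 + 33473)*(-1/28 + 42248) = 41549*(1182943/28) = 49150098707/28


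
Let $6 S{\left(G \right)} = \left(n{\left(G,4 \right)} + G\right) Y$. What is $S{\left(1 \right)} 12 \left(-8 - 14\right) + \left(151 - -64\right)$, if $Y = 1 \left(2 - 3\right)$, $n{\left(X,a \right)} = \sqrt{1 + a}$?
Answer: $259 + 44 \sqrt{5} \approx 357.39$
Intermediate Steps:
$Y = -1$ ($Y = 1 \left(-1\right) = -1$)
$S{\left(G \right)} = - \frac{G}{6} - \frac{\sqrt{5}}{6}$ ($S{\left(G \right)} = \frac{\left(\sqrt{1 + 4} + G\right) \left(-1\right)}{6} = \frac{\left(\sqrt{5} + G\right) \left(-1\right)}{6} = \frac{\left(G + \sqrt{5}\right) \left(-1\right)}{6} = \frac{- G - \sqrt{5}}{6} = - \frac{G}{6} - \frac{\sqrt{5}}{6}$)
$S{\left(1 \right)} 12 \left(-8 - 14\right) + \left(151 - -64\right) = \left(\left(- \frac{1}{6}\right) 1 - \frac{\sqrt{5}}{6}\right) 12 \left(-8 - 14\right) + \left(151 - -64\right) = \left(- \frac{1}{6} - \frac{\sqrt{5}}{6}\right) 12 \left(-22\right) + \left(151 + 64\right) = \left(- \frac{1}{6} - \frac{\sqrt{5}}{6}\right) \left(-264\right) + 215 = \left(44 + 44 \sqrt{5}\right) + 215 = 259 + 44 \sqrt{5}$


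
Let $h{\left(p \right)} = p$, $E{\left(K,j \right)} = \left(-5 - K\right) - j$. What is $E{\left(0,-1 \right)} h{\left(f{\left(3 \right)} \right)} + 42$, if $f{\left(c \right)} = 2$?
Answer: $34$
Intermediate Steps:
$E{\left(K,j \right)} = -5 - K - j$
$E{\left(0,-1 \right)} h{\left(f{\left(3 \right)} \right)} + 42 = \left(-5 - 0 - -1\right) 2 + 42 = \left(-5 + 0 + 1\right) 2 + 42 = \left(-4\right) 2 + 42 = -8 + 42 = 34$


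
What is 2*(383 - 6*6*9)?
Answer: 118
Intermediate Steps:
2*(383 - 6*6*9) = 2*(383 - 36*9) = 2*(383 - 1*324) = 2*(383 - 324) = 2*59 = 118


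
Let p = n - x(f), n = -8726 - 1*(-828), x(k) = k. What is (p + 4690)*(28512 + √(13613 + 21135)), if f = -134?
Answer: -87645888 - 6148*√8687 ≈ -8.8219e+7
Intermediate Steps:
n = -7898 (n = -8726 + 828 = -7898)
p = -7764 (p = -7898 - 1*(-134) = -7898 + 134 = -7764)
(p + 4690)*(28512 + √(13613 + 21135)) = (-7764 + 4690)*(28512 + √(13613 + 21135)) = -3074*(28512 + √34748) = -3074*(28512 + 2*√8687) = -87645888 - 6148*√8687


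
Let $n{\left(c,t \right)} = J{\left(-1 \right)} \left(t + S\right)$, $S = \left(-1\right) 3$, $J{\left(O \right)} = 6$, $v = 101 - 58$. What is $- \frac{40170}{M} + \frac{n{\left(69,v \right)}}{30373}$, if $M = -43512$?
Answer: $\frac{29298245}{31466428} \approx 0.9311$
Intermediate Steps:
$v = 43$
$S = -3$
$n{\left(c,t \right)} = -18 + 6 t$ ($n{\left(c,t \right)} = 6 \left(t - 3\right) = 6 \left(-3 + t\right) = -18 + 6 t$)
$- \frac{40170}{M} + \frac{n{\left(69,v \right)}}{30373} = - \frac{40170}{-43512} + \frac{-18 + 6 \cdot 43}{30373} = \left(-40170\right) \left(- \frac{1}{43512}\right) + \left(-18 + 258\right) \frac{1}{30373} = \frac{6695}{7252} + 240 \cdot \frac{1}{30373} = \frac{6695}{7252} + \frac{240}{30373} = \frac{29298245}{31466428}$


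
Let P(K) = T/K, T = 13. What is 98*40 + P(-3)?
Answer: 11747/3 ≈ 3915.7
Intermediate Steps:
P(K) = 13/K
98*40 + P(-3) = 98*40 + 13/(-3) = 3920 + 13*(-⅓) = 3920 - 13/3 = 11747/3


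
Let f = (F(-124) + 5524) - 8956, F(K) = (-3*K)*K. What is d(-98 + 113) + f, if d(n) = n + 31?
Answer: -49514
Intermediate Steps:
F(K) = -3*K**2
d(n) = 31 + n
f = -49560 (f = (-3*(-124)**2 + 5524) - 8956 = (-3*15376 + 5524) - 8956 = (-46128 + 5524) - 8956 = -40604 - 8956 = -49560)
d(-98 + 113) + f = (31 + (-98 + 113)) - 49560 = (31 + 15) - 49560 = 46 - 49560 = -49514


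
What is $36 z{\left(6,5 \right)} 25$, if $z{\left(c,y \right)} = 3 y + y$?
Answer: $18000$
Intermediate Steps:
$z{\left(c,y \right)} = 4 y$
$36 z{\left(6,5 \right)} 25 = 36 \cdot 4 \cdot 5 \cdot 25 = 36 \cdot 20 \cdot 25 = 720 \cdot 25 = 18000$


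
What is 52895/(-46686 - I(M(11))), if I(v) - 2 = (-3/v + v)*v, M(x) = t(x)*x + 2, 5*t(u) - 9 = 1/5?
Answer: -33059375/29487261 ≈ -1.1211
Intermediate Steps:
t(u) = 46/25 (t(u) = 9/5 + (⅕)/5 = 9/5 + (⅕)*(⅕) = 9/5 + 1/25 = 46/25)
M(x) = 2 + 46*x/25 (M(x) = 46*x/25 + 2 = 2 + 46*x/25)
I(v) = 2 + v*(v - 3/v) (I(v) = 2 + (-3/v + v)*v = 2 + (v - 3/v)*v = 2 + v*(v - 3/v))
52895/(-46686 - I(M(11))) = 52895/(-46686 - (-1 + (2 + (46/25)*11)²)) = 52895/(-46686 - (-1 + (2 + 506/25)²)) = 52895/(-46686 - (-1 + (556/25)²)) = 52895/(-46686 - (-1 + 309136/625)) = 52895/(-46686 - 1*308511/625) = 52895/(-46686 - 308511/625) = 52895/(-29487261/625) = 52895*(-625/29487261) = -33059375/29487261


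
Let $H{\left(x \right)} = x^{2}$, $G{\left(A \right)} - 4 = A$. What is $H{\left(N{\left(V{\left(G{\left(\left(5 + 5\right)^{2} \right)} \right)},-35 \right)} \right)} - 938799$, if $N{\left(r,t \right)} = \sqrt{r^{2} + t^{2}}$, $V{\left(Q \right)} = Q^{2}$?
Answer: $116048282$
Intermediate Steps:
$G{\left(A \right)} = 4 + A$
$H{\left(N{\left(V{\left(G{\left(\left(5 + 5\right)^{2} \right)} \right)},-35 \right)} \right)} - 938799 = \left(\sqrt{\left(\left(4 + \left(5 + 5\right)^{2}\right)^{2}\right)^{2} + \left(-35\right)^{2}}\right)^{2} - 938799 = \left(\sqrt{\left(\left(4 + 10^{2}\right)^{2}\right)^{2} + 1225}\right)^{2} - 938799 = \left(\sqrt{\left(\left(4 + 100\right)^{2}\right)^{2} + 1225}\right)^{2} - 938799 = \left(\sqrt{\left(104^{2}\right)^{2} + 1225}\right)^{2} - 938799 = \left(\sqrt{10816^{2} + 1225}\right)^{2} - 938799 = \left(\sqrt{116985856 + 1225}\right)^{2} - 938799 = \left(\sqrt{116987081}\right)^{2} - 938799 = 116987081 - 938799 = 116048282$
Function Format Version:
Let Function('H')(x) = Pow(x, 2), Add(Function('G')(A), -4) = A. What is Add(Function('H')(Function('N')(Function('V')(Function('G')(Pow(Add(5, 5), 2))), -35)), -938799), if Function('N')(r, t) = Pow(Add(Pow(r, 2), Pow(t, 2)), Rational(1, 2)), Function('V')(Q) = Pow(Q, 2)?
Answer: 116048282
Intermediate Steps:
Function('G')(A) = Add(4, A)
Add(Function('H')(Function('N')(Function('V')(Function('G')(Pow(Add(5, 5), 2))), -35)), -938799) = Add(Pow(Pow(Add(Pow(Pow(Add(4, Pow(Add(5, 5), 2)), 2), 2), Pow(-35, 2)), Rational(1, 2)), 2), -938799) = Add(Pow(Pow(Add(Pow(Pow(Add(4, Pow(10, 2)), 2), 2), 1225), Rational(1, 2)), 2), -938799) = Add(Pow(Pow(Add(Pow(Pow(Add(4, 100), 2), 2), 1225), Rational(1, 2)), 2), -938799) = Add(Pow(Pow(Add(Pow(Pow(104, 2), 2), 1225), Rational(1, 2)), 2), -938799) = Add(Pow(Pow(Add(Pow(10816, 2), 1225), Rational(1, 2)), 2), -938799) = Add(Pow(Pow(Add(116985856, 1225), Rational(1, 2)), 2), -938799) = Add(Pow(Pow(116987081, Rational(1, 2)), 2), -938799) = Add(116987081, -938799) = 116048282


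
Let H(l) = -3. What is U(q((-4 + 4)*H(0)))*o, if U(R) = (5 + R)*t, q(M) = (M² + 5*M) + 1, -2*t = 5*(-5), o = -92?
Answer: -6900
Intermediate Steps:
t = 25/2 (t = -5*(-5)/2 = -½*(-25) = 25/2 ≈ 12.500)
q(M) = 1 + M² + 5*M
U(R) = 125/2 + 25*R/2 (U(R) = (5 + R)*(25/2) = 125/2 + 25*R/2)
U(q((-4 + 4)*H(0)))*o = (125/2 + 25*(1 + ((-4 + 4)*(-3))² + 5*((-4 + 4)*(-3)))/2)*(-92) = (125/2 + 25*(1 + (0*(-3))² + 5*(0*(-3)))/2)*(-92) = (125/2 + 25*(1 + 0² + 5*0)/2)*(-92) = (125/2 + 25*(1 + 0 + 0)/2)*(-92) = (125/2 + (25/2)*1)*(-92) = (125/2 + 25/2)*(-92) = 75*(-92) = -6900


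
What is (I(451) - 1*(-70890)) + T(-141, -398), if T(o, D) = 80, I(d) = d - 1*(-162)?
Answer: 71583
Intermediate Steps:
I(d) = 162 + d (I(d) = d + 162 = 162 + d)
(I(451) - 1*(-70890)) + T(-141, -398) = ((162 + 451) - 1*(-70890)) + 80 = (613 + 70890) + 80 = 71503 + 80 = 71583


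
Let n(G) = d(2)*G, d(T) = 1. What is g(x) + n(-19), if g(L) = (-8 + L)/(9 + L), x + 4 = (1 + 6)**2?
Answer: -989/54 ≈ -18.315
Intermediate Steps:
x = 45 (x = -4 + (1 + 6)**2 = -4 + 7**2 = -4 + 49 = 45)
n(G) = G (n(G) = 1*G = G)
g(L) = (-8 + L)/(9 + L)
g(x) + n(-19) = (-8 + 45)/(9 + 45) - 19 = 37/54 - 19 = -989/54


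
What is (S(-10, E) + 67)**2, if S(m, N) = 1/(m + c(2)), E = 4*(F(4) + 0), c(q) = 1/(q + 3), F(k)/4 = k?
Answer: 10745284/2401 ≈ 4475.3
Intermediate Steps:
F(k) = 4*k
c(q) = 1/(3 + q)
E = 64 (E = 4*(4*4 + 0) = 4*(16 + 0) = 4*16 = 64)
S(m, N) = 1/(1/5 + m) (S(m, N) = 1/(m + 1/(3 + 2)) = 1/(m + 1/5) = 1/(1/5 + m))
(S(-10, E) + 67)**2 = (5/(1 + 5*(-10)) + 67)**2 = (5/(1 - 50) + 67)**2 = (5/(-49) + 67)**2 = (5*(-1/49) + 67)**2 = (-5/49 + 67)**2 = (3278/49)**2 = 10745284/2401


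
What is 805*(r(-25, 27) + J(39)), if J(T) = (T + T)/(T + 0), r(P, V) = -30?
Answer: -22540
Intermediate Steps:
J(T) = 2 (J(T) = (2*T)/T = 2)
805*(r(-25, 27) + J(39)) = 805*(-30 + 2) = 805*(-28) = -22540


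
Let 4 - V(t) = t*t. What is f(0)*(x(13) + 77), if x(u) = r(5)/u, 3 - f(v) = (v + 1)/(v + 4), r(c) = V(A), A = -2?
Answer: 847/4 ≈ 211.75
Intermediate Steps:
V(t) = 4 - t² (V(t) = 4 - t*t = 4 - t²)
r(c) = 0 (r(c) = 4 - 1*(-2)² = 4 - 1*4 = 4 - 4 = 0)
f(v) = 3 - (1 + v)/(4 + v) (f(v) = 3 - (v + 1)/(v + 4) = 3 - (1 + v)/(4 + v))
x(u) = 0 (x(u) = 0/u = 0)
f(0)*(x(13) + 77) = ((11 + 2*0)/(4 + 0))*(0 + 77) = ((11 + 0)/4)*77 = ((¼)*11)*77 = (11/4)*77 = 847/4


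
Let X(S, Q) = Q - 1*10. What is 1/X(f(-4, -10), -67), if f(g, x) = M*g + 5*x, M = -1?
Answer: -1/77 ≈ -0.012987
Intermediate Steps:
f(g, x) = -g + 5*x
X(S, Q) = -10 + Q (X(S, Q) = Q - 10 = -10 + Q)
1/X(f(-4, -10), -67) = 1/(-10 - 67) = 1/(-77) = -1/77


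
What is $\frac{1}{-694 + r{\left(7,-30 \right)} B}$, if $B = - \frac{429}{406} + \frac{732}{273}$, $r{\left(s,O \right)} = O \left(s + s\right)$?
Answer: $- \frac{377}{518888} \approx -0.00072655$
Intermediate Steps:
$r{\left(s,O \right)} = 2 O s$ ($r{\left(s,O \right)} = O 2 s = 2 O s$)
$B = \frac{1225}{754}$ ($B = \left(-429\right) \frac{1}{406} + 732 \cdot \frac{1}{273} = - \frac{429}{406} + \frac{244}{91} = \frac{1225}{754} \approx 1.6247$)
$\frac{1}{-694 + r{\left(7,-30 \right)} B} = \frac{1}{-694 + 2 \left(-30\right) 7 \cdot \frac{1225}{754}} = \frac{1}{-694 - \frac{257250}{377}} = \frac{1}{- \frac{518888}{377}} = - \frac{377}{518888}$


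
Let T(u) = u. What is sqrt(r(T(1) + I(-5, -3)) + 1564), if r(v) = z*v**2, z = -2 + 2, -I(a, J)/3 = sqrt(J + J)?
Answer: 2*sqrt(391) ≈ 39.547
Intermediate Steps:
I(a, J) = -3*sqrt(2)*sqrt(J) (I(a, J) = -3*sqrt(J + J) = -3*sqrt(2)*sqrt(J))
z = 0
r(v) = 0 (r(v) = 0*v**2 = 0)
sqrt(r(T(1) + I(-5, -3)) + 1564) = sqrt(0 + 1564) = sqrt(1564) = 2*sqrt(391)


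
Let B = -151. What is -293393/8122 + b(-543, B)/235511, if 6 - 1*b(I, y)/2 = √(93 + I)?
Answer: -69097181359/1912820342 - 30*I*√2/235511 ≈ -36.123 - 0.00018015*I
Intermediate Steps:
b(I, y) = 12 - 2*√(93 + I)
-293393/8122 + b(-543, B)/235511 = -293393/8122 + (12 - 2*√(93 - 543))/235511 = -293393*1/8122 + (12 - 30*I*√2)*(1/235511) = -293393/8122 + (12 - 30*I*√2)*(1/235511) = -293393/8122 + (12/235511 - 30*I*√2/235511) = -69097181359/1912820342 - 30*I*√2/235511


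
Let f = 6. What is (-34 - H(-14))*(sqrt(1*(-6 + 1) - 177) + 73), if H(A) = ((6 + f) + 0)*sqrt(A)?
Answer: -2*(17 + 6*I*sqrt(14))*(73 + I*sqrt(182)) ≈ -1876.3 - 3736.4*I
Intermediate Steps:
H(A) = 12*sqrt(A) (H(A) = ((6 + 6) + 0)*sqrt(A) = (12 + 0)*sqrt(A) = 12*sqrt(A))
(-34 - H(-14))*(sqrt(1*(-6 + 1) - 177) + 73) = (-34 - 12*sqrt(-14))*(sqrt(1*(-6 + 1) - 177) + 73) = (-34 - 12*I*sqrt(14))*(sqrt(1*(-5) - 177) + 73) = (-34 - 12*I*sqrt(14))*(sqrt(-5 - 177) + 73) = (-34 - 12*I*sqrt(14))*(sqrt(-182) + 73) = (-34 - 12*I*sqrt(14))*(I*sqrt(182) + 73) = (-34 - 12*I*sqrt(14))*(73 + I*sqrt(182))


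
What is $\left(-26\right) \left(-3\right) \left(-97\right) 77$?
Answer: $-582582$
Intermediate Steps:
$\left(-26\right) \left(-3\right) \left(-97\right) 77 = 78 \left(-97\right) 77 = \left(-7566\right) 77 = -582582$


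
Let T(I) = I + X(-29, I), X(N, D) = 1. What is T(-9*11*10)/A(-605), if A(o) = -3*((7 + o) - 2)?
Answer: -989/1800 ≈ -0.54944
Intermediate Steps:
T(I) = 1 + I (T(I) = I + 1 = 1 + I)
A(o) = -15 - 3*o (A(o) = -3*(5 + o) = -15 - 3*o)
T(-9*11*10)/A(-605) = (1 - 9*11*10)/(-15 - 3*(-605)) = (1 - 99*10)/(-15 + 1815) = (1 - 990)/1800 = -989*1/1800 = -989/1800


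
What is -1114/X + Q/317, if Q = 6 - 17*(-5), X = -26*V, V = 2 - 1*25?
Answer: -149360/94783 ≈ -1.5758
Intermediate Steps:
V = -23 (V = 2 - 25 = -23)
X = 598 (X = -26*(-23) = 598)
Q = 91 (Q = 6 + 85 = 91)
-1114/X + Q/317 = -1114/598 + 91/317 = -1114*1/598 + 91*(1/317) = -557/299 + 91/317 = -149360/94783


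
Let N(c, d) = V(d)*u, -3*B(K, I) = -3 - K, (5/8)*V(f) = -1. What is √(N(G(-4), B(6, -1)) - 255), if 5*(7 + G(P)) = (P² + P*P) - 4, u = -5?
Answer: I*√247 ≈ 15.716*I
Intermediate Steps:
V(f) = -8/5 (V(f) = (8/5)*(-1) = -8/5)
G(P) = -39/5 + 2*P²/5 (G(P) = -7 + ((P² + P*P) - 4)/5 = -7 + ((P² + P²) - 4)/5 = -7 + (2*P² - 4)/5 = -7 + (-4 + 2*P²)/5 = -7 + (-⅘ + 2*P²/5) = -39/5 + 2*P²/5)
B(K, I) = 1 + K/3 (B(K, I) = -(-3 - K)/3 = 1 + K/3)
N(c, d) = 8 (N(c, d) = -8/5*(-5) = 8)
√(N(G(-4), B(6, -1)) - 255) = √(8 - 255) = √(-247) = I*√247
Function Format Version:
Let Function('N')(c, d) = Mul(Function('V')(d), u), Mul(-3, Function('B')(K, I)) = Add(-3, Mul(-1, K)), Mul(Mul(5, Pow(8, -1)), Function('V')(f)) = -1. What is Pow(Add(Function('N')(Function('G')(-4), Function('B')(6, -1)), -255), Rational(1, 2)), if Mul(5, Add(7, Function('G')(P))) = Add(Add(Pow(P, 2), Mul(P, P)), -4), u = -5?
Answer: Mul(I, Pow(247, Rational(1, 2))) ≈ Mul(15.716, I)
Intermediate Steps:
Function('V')(f) = Rational(-8, 5) (Function('V')(f) = Mul(Rational(8, 5), -1) = Rational(-8, 5))
Function('G')(P) = Add(Rational(-39, 5), Mul(Rational(2, 5), Pow(P, 2))) (Function('G')(P) = Add(-7, Mul(Rational(1, 5), Add(Add(Pow(P, 2), Mul(P, P)), -4))) = Add(-7, Mul(Rational(1, 5), Add(Add(Pow(P, 2), Pow(P, 2)), -4))) = Add(-7, Mul(Rational(1, 5), Add(Mul(2, Pow(P, 2)), -4))) = Add(-7, Mul(Rational(1, 5), Add(-4, Mul(2, Pow(P, 2))))) = Add(-7, Add(Rational(-4, 5), Mul(Rational(2, 5), Pow(P, 2)))) = Add(Rational(-39, 5), Mul(Rational(2, 5), Pow(P, 2))))
Function('B')(K, I) = Add(1, Mul(Rational(1, 3), K)) (Function('B')(K, I) = Mul(Rational(-1, 3), Add(-3, Mul(-1, K))) = Add(1, Mul(Rational(1, 3), K)))
Function('N')(c, d) = 8 (Function('N')(c, d) = Mul(Rational(-8, 5), -5) = 8)
Pow(Add(Function('N')(Function('G')(-4), Function('B')(6, -1)), -255), Rational(1, 2)) = Pow(Add(8, -255), Rational(1, 2)) = Pow(-247, Rational(1, 2)) = Mul(I, Pow(247, Rational(1, 2)))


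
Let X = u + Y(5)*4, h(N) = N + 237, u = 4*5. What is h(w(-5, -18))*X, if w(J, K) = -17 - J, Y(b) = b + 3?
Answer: 11700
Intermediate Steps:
Y(b) = 3 + b
u = 20
h(N) = 237 + N
X = 52 (X = 20 + (3 + 5)*4 = 20 + 8*4 = 20 + 32 = 52)
h(w(-5, -18))*X = (237 + (-17 - 1*(-5)))*52 = (237 + (-17 + 5))*52 = (237 - 12)*52 = 225*52 = 11700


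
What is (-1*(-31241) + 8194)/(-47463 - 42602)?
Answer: -7887/18013 ≈ -0.43785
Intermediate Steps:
(-1*(-31241) + 8194)/(-47463 - 42602) = (31241 + 8194)/(-90065) = 39435*(-1/90065) = -7887/18013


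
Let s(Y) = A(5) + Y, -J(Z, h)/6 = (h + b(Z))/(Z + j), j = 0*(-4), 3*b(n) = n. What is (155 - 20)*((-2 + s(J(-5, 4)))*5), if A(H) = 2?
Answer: 1890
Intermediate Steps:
b(n) = n/3
j = 0
J(Z, h) = -6*(h + Z/3)/Z (J(Z, h) = -6*(h + Z/3)/(Z + 0) = -6*(h + Z/3)/Z)
s(Y) = 2 + Y
(155 - 20)*((-2 + s(J(-5, 4)))*5) = (155 - 20)*((-2 + (2 + (-2 - 6*4/(-5))))*5) = 135*((-2 + (2 + (-2 - 6*4*(-⅕))))*5) = 135*((-2 + (2 + (-2 + 24/5)))*5) = 135*((-2 + (2 + 14/5))*5) = 135*((-2 + 24/5)*5) = 135*((14/5)*5) = 135*14 = 1890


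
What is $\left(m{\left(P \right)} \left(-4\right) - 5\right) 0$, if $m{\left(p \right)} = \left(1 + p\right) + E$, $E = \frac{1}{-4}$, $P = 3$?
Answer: $0$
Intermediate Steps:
$E = - \frac{1}{4} \approx -0.25$
$m{\left(p \right)} = \frac{3}{4} + p$ ($m{\left(p \right)} = \left(1 + p\right) - \frac{1}{4} = \frac{3}{4} + p$)
$\left(m{\left(P \right)} \left(-4\right) - 5\right) 0 = \left(\left(\frac{3}{4} + 3\right) \left(-4\right) - 5\right) 0 = \left(\frac{15}{4} \left(-4\right) - 5\right) 0 = \left(-15 - 5\right) 0 = \left(-20\right) 0 = 0$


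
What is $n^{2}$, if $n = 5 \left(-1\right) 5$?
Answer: $625$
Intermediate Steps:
$n = -25$ ($n = \left(-5\right) 5 = -25$)
$n^{2} = \left(-25\right)^{2} = 625$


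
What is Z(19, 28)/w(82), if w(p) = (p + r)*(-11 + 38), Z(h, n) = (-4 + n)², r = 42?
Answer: 16/93 ≈ 0.17204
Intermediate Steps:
w(p) = 1134 + 27*p (w(p) = (p + 42)*(-11 + 38) = (42 + p)*27 = 1134 + 27*p)
Z(19, 28)/w(82) = (-4 + 28)²/(1134 + 27*82) = 24²/(1134 + 2214) = 576/3348 = 576*(1/3348) = 16/93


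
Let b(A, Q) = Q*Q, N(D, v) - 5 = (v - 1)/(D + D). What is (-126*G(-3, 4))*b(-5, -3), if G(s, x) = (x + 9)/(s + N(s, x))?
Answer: -9828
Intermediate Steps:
N(D, v) = 5 + (-1 + v)/(2*D) (N(D, v) = 5 + (v - 1)/(D + D) = 5 + (-1 + v)/((2*D)) = 5 + (-1 + v)*(1/(2*D)) = 5 + (-1 + v)/(2*D))
b(A, Q) = Q²
G(s, x) = (9 + x)/(s + (-1 + x + 10*s)/(2*s)) (G(s, x) = (x + 9)/(s + (-1 + x + 10*s)/(2*s)) = (9 + x)/(s + (-1 + x + 10*s)/(2*s)))
(-126*G(-3, 4))*b(-5, -3) = -252*(-3)*(9 + 4)/(-1 + 4 + 2*(-3)² + 10*(-3))*(-3)² = -252*(-3)*13/(-1 + 4 + 2*9 - 30)*9 = -252*(-3)*13/(-1 + 4 + 18 - 30)*9 = -252*(-3)*13/(-9)*9 = -252*(-3)*(-1)*13/9*9 = -126*26/3*9 = -1092*9 = -9828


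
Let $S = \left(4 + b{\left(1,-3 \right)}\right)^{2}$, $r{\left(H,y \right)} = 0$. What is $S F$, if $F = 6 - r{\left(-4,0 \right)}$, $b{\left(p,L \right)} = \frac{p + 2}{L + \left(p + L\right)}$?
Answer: $\frac{1734}{25} \approx 69.36$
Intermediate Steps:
$b{\left(p,L \right)} = \frac{2 + p}{p + 2 L}$ ($b{\left(p,L \right)} = \frac{2 + p}{L + \left(L + p\right)} = \frac{2 + p}{p + 2 L}$)
$S = \frac{289}{25}$ ($S = \left(4 + \frac{2 + 1}{1 + 2 \left(-3\right)}\right)^{2} = \left(4 + \frac{1}{1 - 6} \cdot 3\right)^{2} = \left(4 + \frac{1}{-5} \cdot 3\right)^{2} = \left(4 - \frac{3}{5}\right)^{2} = \left(\frac{17}{5}\right)^{2} = \frac{289}{25} \approx 11.56$)
$F = 6$ ($F = 6 - 0 = 6 + 0 = 6$)
$S F = \frac{289}{25} \cdot 6 = \frac{1734}{25}$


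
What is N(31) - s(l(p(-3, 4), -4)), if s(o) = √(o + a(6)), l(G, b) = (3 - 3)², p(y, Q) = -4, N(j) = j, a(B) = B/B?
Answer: 30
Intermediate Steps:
a(B) = 1
l(G, b) = 0 (l(G, b) = 0² = 0)
s(o) = √(1 + o) (s(o) = √(o + 1) = √(1 + o))
N(31) - s(l(p(-3, 4), -4)) = 31 - √(1 + 0) = 31 - √1 = 31 - 1*1 = 31 - 1 = 30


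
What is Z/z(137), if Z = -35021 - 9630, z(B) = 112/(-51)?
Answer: 2277201/112 ≈ 20332.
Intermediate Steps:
z(B) = -112/51 (z(B) = 112*(-1/51) = -112/51)
Z = -44651
Z/z(137) = -44651/(-112/51) = -44651*(-51/112) = 2277201/112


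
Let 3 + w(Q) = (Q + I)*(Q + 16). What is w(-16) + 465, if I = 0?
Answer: 462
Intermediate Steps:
w(Q) = -3 + Q*(16 + Q) (w(Q) = -3 + (Q + 0)*(Q + 16) = -3 + Q*(16 + Q))
w(-16) + 465 = (-3 + (-16)**2 + 16*(-16)) + 465 = (-3 + 256 - 256) + 465 = -3 + 465 = 462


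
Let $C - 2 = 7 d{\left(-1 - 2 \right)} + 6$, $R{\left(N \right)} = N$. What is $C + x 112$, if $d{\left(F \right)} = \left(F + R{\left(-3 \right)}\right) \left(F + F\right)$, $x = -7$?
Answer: $-524$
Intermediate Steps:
$d{\left(F \right)} = 2 F \left(-3 + F\right)$ ($d{\left(F \right)} = \left(F - 3\right) \left(F + F\right) = \left(-3 + F\right) 2 F = 2 F \left(-3 + F\right)$)
$C = 260$ ($C = 2 + \left(7 \cdot 2 \left(-1 - 2\right) \left(-3 - 3\right) + 6\right) = 2 + \left(7 \cdot 2 \left(-3\right) \left(-3 - 3\right) + 6\right) = 2 + \left(7 \cdot 2 \left(-3\right) \left(-6\right) + 6\right) = 2 + \left(7 \cdot 36 + 6\right) = 2 + \left(252 + 6\right) = 2 + 258 = 260$)
$C + x 112 = 260 - 784 = -524$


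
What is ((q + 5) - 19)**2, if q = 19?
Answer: 25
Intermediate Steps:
((q + 5) - 19)**2 = ((19 + 5) - 19)**2 = (24 - 19)**2 = 5**2 = 25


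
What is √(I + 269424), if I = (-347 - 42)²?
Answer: √420745 ≈ 648.65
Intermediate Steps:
I = 151321 (I = (-389)² = 151321)
√(I + 269424) = √(151321 + 269424) = √420745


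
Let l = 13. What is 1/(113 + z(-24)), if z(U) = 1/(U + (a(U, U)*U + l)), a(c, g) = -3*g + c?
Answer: 1163/131418 ≈ 0.0088496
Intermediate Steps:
a(c, g) = c - 3*g
z(U) = 1/(13 + U - 2*U²) (z(U) = 1/(U + ((U - 3*U)*U + 13)) = 1/(U + ((-2*U)*U + 13)) = 1/(U + (-2*U² + 13)) = 1/(U + (13 - 2*U²)) = 1/(13 + U - 2*U²))
1/(113 + z(-24)) = 1/(113 + 1/(13 - 24 - 2*(-24)²)) = 1/(113 + 1/(13 - 24 - 2*576)) = 1/(113 + 1/(13 - 24 - 1152)) = 1/(113 + 1/(-1163)) = 1/(113 - 1/1163) = 1/(131418/1163) = 1163/131418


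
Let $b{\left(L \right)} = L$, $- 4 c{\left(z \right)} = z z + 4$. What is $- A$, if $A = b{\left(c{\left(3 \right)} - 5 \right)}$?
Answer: $\frac{33}{4} \approx 8.25$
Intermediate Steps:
$c{\left(z \right)} = -1 - \frac{z^{2}}{4}$ ($c{\left(z \right)} = - \frac{z z + 4}{4} = - \frac{z^{2} + 4}{4} = - \frac{4 + z^{2}}{4} = -1 - \frac{z^{2}}{4}$)
$A = - \frac{33}{4}$ ($A = \left(-1 - \frac{3^{2}}{4}\right) - 5 = \left(-1 - \frac{9}{4}\right) - 5 = - \frac{13}{4} - 5 = - \frac{33}{4} \approx -8.25$)
$- A = \left(-1\right) \left(- \frac{33}{4}\right) = \frac{33}{4}$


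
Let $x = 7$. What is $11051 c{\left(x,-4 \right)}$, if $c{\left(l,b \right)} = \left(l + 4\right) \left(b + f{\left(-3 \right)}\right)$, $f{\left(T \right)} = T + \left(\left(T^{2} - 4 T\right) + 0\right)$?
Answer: $1701854$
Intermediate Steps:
$f{\left(T \right)} = T^{2} - 3 T$ ($f{\left(T \right)} = T + \left(T^{2} - 4 T\right) = T^{2} - 3 T$)
$c{\left(l,b \right)} = \left(4 + l\right) \left(18 + b\right)$ ($c{\left(l,b \right)} = \left(l + 4\right) \left(b - 3 \left(-3 - 3\right)\right) = \left(4 + l\right) \left(b - -18\right) = \left(4 + l\right) \left(b + 18\right) = \left(4 + l\right) \left(18 + b\right)$)
$11051 c{\left(x,-4 \right)} = 11051 \left(72 + 4 \left(-4\right) + 18 \cdot 7 - 28\right) = 11051 \left(72 - 16 + 126 - 28\right) = 11051 \cdot 154 = 1701854$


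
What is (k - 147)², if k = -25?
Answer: 29584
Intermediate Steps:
(k - 147)² = (-25 - 147)² = (-172)² = 29584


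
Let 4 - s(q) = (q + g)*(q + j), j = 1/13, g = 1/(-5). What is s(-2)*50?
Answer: -150/13 ≈ -11.538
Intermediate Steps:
g = -⅕ ≈ -0.20000
j = 1/13 ≈ 0.076923
s(q) = 4 - (-⅕ + q)*(1/13 + q) (s(q) = 4 - (q - ⅕)*(q + 1/13) = 4 - (-⅕ + q)*(1/13 + q))
s(-2)*50 = (261/65 - 1*(-2)² + (8/65)*(-2))*50 = (261/65 - 1*4 - 16/65)*50 = (261/65 - 4 - 16/65)*50 = -3/13*50 = -150/13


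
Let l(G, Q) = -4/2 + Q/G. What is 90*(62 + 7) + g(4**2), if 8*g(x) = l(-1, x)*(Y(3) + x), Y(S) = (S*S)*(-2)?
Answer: 12429/2 ≈ 6214.5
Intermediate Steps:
Y(S) = -2*S**2 (Y(S) = S**2*(-2) = -2*S**2)
l(G, Q) = -2 + Q/G (l(G, Q) = -4*1/2 + Q/G = -2 + Q/G)
g(x) = (-18 + x)*(-2 - x)/8 (g(x) = ((-2 + x/(-1))*(-2*3**2 + x))/8 = ((-2 + x*(-1))*(-2*9 + x))/8 = ((-2 - x)*(-18 + x))/8 = ((-18 + x)*(-2 - x))/8 = (-18 + x)*(-2 - x)/8)
90*(62 + 7) + g(4**2) = 90*(62 + 7) + (-18 + 4**2)*(-2 - 1*4**2)/8 = 90*69 + (-18 + 16)*(-2 - 1*16)/8 = 6210 + (1/8)*(-2)*(-2 - 16) = 6210 + (1/8)*(-2)*(-18) = 6210 + 9/2 = 12429/2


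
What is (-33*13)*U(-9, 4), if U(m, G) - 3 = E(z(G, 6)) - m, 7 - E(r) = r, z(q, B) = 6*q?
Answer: 2145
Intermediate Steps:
E(r) = 7 - r
U(m, G) = 10 - m - 6*G (U(m, G) = 3 + ((7 - 6*G) - m) = 3 + (7 - m - 6*G) = 10 - m - 6*G)
(-33*13)*U(-9, 4) = (-33*13)*(10 - 1*(-9) - 6*4) = -429*(10 + 9 - 24) = -429*(-5) = 2145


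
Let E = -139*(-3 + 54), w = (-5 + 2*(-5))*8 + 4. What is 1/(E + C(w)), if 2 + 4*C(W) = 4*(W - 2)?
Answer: -2/14415 ≈ -0.00013874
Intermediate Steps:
w = -116 (w = (-5 - 10)*8 + 4 = -15*8 + 4 = -120 + 4 = -116)
C(W) = -5/2 + W (C(W) = -1/2 + (4*(W - 2))/4 = -1/2 + (4*(-2 + W))/4 = -1/2 + (-8 + 4*W)/4 = -1/2 + (-2 + W) = -5/2 + W)
E = -7089 (E = -139*51 = -7089)
1/(E + C(w)) = 1/(-7089 + (-5/2 - 116)) = 1/(-7089 - 237/2) = 1/(-14415/2) = -2/14415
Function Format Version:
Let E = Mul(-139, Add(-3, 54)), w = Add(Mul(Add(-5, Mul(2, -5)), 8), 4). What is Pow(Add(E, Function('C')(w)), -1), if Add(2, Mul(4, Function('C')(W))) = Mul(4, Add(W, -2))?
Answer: Rational(-2, 14415) ≈ -0.00013874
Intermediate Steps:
w = -116 (w = Add(Mul(Add(-5, -10), 8), 4) = Add(Mul(-15, 8), 4) = Add(-120, 4) = -116)
Function('C')(W) = Add(Rational(-5, 2), W) (Function('C')(W) = Add(Rational(-1, 2), Mul(Rational(1, 4), Mul(4, Add(W, -2)))) = Add(Rational(-1, 2), Mul(Rational(1, 4), Mul(4, Add(-2, W)))) = Add(Rational(-1, 2), Mul(Rational(1, 4), Add(-8, Mul(4, W)))) = Add(Rational(-1, 2), Add(-2, W)) = Add(Rational(-5, 2), W))
E = -7089 (E = Mul(-139, 51) = -7089)
Pow(Add(E, Function('C')(w)), -1) = Pow(Add(-7089, Add(Rational(-5, 2), -116)), -1) = Pow(Add(-7089, Rational(-237, 2)), -1) = Pow(Rational(-14415, 2), -1) = Rational(-2, 14415)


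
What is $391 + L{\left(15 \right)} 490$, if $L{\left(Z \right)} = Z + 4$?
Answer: $9701$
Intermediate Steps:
$L{\left(Z \right)} = 4 + Z$
$391 + L{\left(15 \right)} 490 = 391 + \left(4 + 15\right) 490 = 391 + 19 \cdot 490 = 391 + 9310 = 9701$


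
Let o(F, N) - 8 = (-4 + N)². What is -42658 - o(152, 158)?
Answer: -66382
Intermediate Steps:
o(F, N) = 8 + (-4 + N)²
-42658 - o(152, 158) = -42658 - (8 + (-4 + 158)²) = -42658 - (8 + 154²) = -42658 - (8 + 23716) = -42658 - 1*23724 = -42658 - 23724 = -66382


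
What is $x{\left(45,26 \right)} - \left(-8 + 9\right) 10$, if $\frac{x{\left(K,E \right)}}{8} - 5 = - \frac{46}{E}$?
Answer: $\frac{206}{13} \approx 15.846$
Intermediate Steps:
$x{\left(K,E \right)} = 40 - \frac{368}{E}$ ($x{\left(K,E \right)} = 40 + 8 \left(- \frac{46}{E}\right) = 40 - \frac{368}{E}$)
$x{\left(45,26 \right)} - \left(-8 + 9\right) 10 = \left(40 - \frac{368}{26}\right) - \left(-8 + 9\right) 10 = \left(40 - \frac{184}{13}\right) - 1 \cdot 10 = \left(40 - \frac{184}{13}\right) - 10 = \frac{336}{13} - 10 = \frac{206}{13}$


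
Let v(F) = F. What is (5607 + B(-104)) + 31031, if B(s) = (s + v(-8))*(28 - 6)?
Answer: 34174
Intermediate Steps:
B(s) = -176 + 22*s (B(s) = (s - 8)*(28 - 6) = (-8 + s)*22 = -176 + 22*s)
(5607 + B(-104)) + 31031 = (5607 + (-176 + 22*(-104))) + 31031 = (5607 + (-176 - 2288)) + 31031 = (5607 - 2464) + 31031 = 3143 + 31031 = 34174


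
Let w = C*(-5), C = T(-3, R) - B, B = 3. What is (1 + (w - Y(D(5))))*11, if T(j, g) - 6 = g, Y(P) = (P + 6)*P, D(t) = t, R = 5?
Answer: -1034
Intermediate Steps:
Y(P) = P*(6 + P) (Y(P) = (6 + P)*P = P*(6 + P))
T(j, g) = 6 + g
C = 8 (C = (6 + 5) - 1*3 = 11 - 3 = 8)
w = -40 (w = 8*(-5) = -40)
(1 + (w - Y(D(5))))*11 = (1 + (-40 - 5*(6 + 5)))*11 = (1 + (-40 - 5*11))*11 = (1 + (-40 - 1*55))*11 = (1 + (-40 - 55))*11 = (1 - 95)*11 = -94*11 = -1034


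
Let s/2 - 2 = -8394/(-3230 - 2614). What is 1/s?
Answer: 487/3347 ≈ 0.14550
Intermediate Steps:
s = 3347/487 (s = 4 + 2*(-8394/(-3230 - 2614)) = 4 + 2*(-8394/(-5844)) = 4 + 2*(-8394*(-1/5844)) = 4 + 2*(1399/974) = 4 + 1399/487 = 3347/487 ≈ 6.8727)
1/s = 1/(3347/487) = 487/3347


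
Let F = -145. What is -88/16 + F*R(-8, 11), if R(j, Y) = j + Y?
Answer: -881/2 ≈ -440.50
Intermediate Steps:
R(j, Y) = Y + j
-88/16 + F*R(-8, 11) = -88/16 - 145*(11 - 8) = -88*1/16 - 145*3 = -11/2 - 435 = -881/2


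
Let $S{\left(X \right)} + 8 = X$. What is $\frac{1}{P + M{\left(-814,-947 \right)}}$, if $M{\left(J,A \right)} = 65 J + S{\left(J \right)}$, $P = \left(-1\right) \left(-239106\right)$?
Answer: $\frac{1}{185374} \approx 5.3945 \cdot 10^{-6}$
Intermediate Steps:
$S{\left(X \right)} = -8 + X$
$P = 239106$
$M{\left(J,A \right)} = -8 + 66 J$ ($M{\left(J,A \right)} = 65 J + \left(-8 + J\right) = -8 + 66 J$)
$\frac{1}{P + M{\left(-814,-947 \right)}} = \frac{1}{239106 + \left(-8 + 66 \left(-814\right)\right)} = \frac{1}{239106 - 53732} = \frac{1}{185374}$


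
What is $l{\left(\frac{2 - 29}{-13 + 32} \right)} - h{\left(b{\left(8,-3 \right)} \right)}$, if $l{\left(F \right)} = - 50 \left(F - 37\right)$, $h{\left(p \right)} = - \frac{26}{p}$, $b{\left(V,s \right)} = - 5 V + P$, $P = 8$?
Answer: $\frac{583753}{304} \approx 1920.2$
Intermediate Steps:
$b{\left(V,s \right)} = 8 - 5 V$ ($b{\left(V,s \right)} = - 5 V + 8 = 8 - 5 V$)
$l{\left(F \right)} = 1850 - 50 F$ ($l{\left(F \right)} = - 50 \left(-37 + F\right) = 1850 - 50 F$)
$l{\left(\frac{2 - 29}{-13 + 32} \right)} - h{\left(b{\left(8,-3 \right)} \right)} = \left(1850 - 50 \frac{2 - 29}{-13 + 32}\right) - - \frac{26}{8 - 40} = \left(1850 - 50 \left(- \frac{27}{19}\right)\right) - - \frac{26}{8 - 40} = \left(1850 - 50 \left(\left(-27\right) \frac{1}{19}\right)\right) - - \frac{26}{-32} = \left(1850 - - \frac{1350}{19}\right) - \left(-26\right) \left(- \frac{1}{32}\right) = \left(1850 + \frac{1350}{19}\right) - \frac{13}{16} = \frac{36500}{19} - \frac{13}{16} = \frac{583753}{304}$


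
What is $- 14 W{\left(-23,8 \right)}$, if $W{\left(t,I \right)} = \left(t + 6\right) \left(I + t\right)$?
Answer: $-3570$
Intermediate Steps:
$W{\left(t,I \right)} = \left(6 + t\right) \left(I + t\right)$
$- 14 W{\left(-23,8 \right)} = - 14 \left(\left(-23\right)^{2} + 6 \cdot 8 + 6 \left(-23\right) + 8 \left(-23\right)\right) = - 14 \left(529 + 48 - 138 - 184\right) = \left(-14\right) 255 = -3570$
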